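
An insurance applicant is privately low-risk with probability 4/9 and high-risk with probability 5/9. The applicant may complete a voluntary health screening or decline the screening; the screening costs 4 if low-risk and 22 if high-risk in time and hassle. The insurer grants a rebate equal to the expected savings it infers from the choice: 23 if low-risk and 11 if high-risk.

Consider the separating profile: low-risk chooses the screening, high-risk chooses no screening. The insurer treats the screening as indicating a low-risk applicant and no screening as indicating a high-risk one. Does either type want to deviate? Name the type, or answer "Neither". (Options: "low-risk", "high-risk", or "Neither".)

Neither

The screening pays 23; no screening pays 11.
low-risk: assigned the screening, nets 23 − 4 = 19; deviating to no screening nets 11.
high-risk: assigned no screening, nets 11; deviating to the screening nets 23 − 22 = 1.
Both types strictly prefer their assigned action; no profitable deviation.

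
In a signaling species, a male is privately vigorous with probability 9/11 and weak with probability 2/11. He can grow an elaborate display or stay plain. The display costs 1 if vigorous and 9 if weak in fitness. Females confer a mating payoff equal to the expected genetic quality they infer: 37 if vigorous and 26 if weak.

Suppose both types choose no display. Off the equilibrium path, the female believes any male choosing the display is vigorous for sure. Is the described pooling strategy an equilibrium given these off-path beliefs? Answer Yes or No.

On path, the female holds the prior and pays 9/11·37 + 2/11·26 = 35. Off path (the display), believing vigorous, it pays 37.
vigorous: no display nets 35; the display nets 37 − 1 = 36. vigorous would deviate.
weak: no display nets 35; the display nets 37 − 9 = 28. weak stays.
A type deviates, so pooling fails.

No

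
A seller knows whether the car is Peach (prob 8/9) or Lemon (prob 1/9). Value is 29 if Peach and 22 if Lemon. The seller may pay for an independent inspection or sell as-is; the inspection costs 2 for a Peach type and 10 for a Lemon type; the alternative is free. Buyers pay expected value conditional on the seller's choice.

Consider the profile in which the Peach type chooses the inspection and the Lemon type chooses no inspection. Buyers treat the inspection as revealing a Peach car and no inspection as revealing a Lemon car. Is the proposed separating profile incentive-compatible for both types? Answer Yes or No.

Under these beliefs, the inspection earns price 29 and no inspection earns price 22.
Peach: the inspection nets 29 − 2 = 27; no inspection nets 22. Peach prefers the inspection.
Lemon: the inspection nets 29 − 10 = 19; no inspection nets 22. Lemon prefers no inspection.
Neither type deviates, so the separating profile is an equilibrium.

Yes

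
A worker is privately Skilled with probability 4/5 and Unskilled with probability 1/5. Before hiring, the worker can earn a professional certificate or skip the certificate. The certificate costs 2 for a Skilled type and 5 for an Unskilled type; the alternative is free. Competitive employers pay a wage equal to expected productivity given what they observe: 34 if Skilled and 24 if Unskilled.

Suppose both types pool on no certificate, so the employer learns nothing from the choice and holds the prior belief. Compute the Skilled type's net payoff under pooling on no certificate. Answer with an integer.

Pooled wage = 4/5·34 + 1/5·24 = 32.
Skilled pays no cost for no certificate, so net payoff = 32.

32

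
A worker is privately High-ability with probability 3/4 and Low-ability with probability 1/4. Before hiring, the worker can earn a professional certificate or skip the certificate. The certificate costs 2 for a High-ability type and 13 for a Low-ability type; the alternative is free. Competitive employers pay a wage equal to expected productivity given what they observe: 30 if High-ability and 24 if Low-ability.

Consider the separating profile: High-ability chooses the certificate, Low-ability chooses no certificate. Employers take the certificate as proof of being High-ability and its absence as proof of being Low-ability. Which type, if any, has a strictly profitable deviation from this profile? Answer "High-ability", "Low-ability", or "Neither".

Neither

The certificate pays 30; no certificate pays 24.
High-ability: assigned the certificate, nets 30 − 2 = 28; deviating to no certificate nets 24.
Low-ability: assigned no certificate, nets 24; deviating to the certificate nets 30 − 13 = 17.
Both types strictly prefer their assigned action; no profitable deviation.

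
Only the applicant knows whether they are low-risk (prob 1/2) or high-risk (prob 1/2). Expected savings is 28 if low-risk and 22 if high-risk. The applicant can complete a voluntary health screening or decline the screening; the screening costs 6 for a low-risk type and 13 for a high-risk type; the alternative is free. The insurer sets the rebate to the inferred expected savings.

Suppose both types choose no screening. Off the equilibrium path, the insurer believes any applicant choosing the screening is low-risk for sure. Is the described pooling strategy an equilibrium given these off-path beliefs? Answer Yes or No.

Yes

On path, the insurer holds the prior and pays 1/2·28 + 1/2·22 = 25. Off path (the screening), believing low-risk, it pays 28.
low-risk: no screening nets 25; the screening nets 28 − 6 = 22. low-risk stays.
high-risk: no screening nets 25; the screening nets 28 − 13 = 15. high-risk stays.
No type deviates, so pooling is sustained.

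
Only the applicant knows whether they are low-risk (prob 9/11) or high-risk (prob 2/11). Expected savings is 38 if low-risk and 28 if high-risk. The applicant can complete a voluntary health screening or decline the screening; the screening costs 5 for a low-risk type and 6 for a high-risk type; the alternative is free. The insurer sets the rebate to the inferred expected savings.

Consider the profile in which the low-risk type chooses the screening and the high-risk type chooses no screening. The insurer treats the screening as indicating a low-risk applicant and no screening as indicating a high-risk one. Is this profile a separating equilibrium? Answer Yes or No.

Under these beliefs, the screening earns rebate 38 and no screening earns rebate 28.
low-risk: the screening nets 38 − 5 = 33; no screening nets 28. low-risk prefers the screening.
high-risk: the screening nets 38 − 6 = 32; no screening nets 28. high-risk would deviate to the screening.
high-risk has a profitable deviation, so the profile is not an equilibrium.

No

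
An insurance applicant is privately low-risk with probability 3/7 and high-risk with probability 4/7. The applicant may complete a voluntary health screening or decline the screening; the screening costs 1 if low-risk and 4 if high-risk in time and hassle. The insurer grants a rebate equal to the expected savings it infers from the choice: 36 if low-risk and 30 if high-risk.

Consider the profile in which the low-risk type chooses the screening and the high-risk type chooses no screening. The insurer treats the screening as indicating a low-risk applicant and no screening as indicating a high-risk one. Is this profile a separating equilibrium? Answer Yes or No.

No

Under these beliefs, the screening earns rebate 36 and no screening earns rebate 30.
low-risk: the screening nets 36 − 1 = 35; no screening nets 30. low-risk prefers the screening.
high-risk: the screening nets 36 − 4 = 32; no screening nets 30. high-risk would deviate to the screening.
high-risk has a profitable deviation, so the profile is not an equilibrium.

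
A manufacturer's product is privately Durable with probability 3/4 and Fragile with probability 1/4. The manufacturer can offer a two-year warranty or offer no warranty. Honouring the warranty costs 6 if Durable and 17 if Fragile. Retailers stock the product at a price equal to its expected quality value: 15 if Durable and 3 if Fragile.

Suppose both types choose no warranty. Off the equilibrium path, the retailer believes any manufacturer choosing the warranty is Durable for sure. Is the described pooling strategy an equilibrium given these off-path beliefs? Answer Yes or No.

On path, the retailer holds the prior and pays 3/4·15 + 1/4·3 = 12. Off path (the warranty), believing Durable, it pays 15.
Durable: no warranty nets 12; the warranty nets 15 − 6 = 9. Durable stays.
Fragile: no warranty nets 12; the warranty nets 15 − 17 = -2. Fragile stays.
No type deviates, so pooling is sustained.

Yes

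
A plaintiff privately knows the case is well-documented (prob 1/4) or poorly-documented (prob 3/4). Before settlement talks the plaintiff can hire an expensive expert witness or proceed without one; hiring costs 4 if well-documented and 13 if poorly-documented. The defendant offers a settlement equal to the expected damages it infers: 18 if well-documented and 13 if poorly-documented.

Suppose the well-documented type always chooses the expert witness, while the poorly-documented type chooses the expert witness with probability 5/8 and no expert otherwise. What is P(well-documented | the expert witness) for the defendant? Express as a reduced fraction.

8/23

P(the expert witness) = (1/4)·1 + (3/4)·(5/8) = 23/32.
By Bayes' rule, P(well-documented | the expert witness) = (1/4) / (23/32) = 8/23.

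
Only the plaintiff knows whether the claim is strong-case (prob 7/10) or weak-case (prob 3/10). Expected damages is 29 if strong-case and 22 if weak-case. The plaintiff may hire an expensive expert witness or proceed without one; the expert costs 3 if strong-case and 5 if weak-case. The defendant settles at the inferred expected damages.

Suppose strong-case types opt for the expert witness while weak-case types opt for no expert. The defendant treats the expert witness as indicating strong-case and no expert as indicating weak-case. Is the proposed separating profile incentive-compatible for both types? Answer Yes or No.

No

Under these beliefs, the expert witness earns settlement 29 and no expert earns settlement 22.
strong-case: the expert witness nets 29 − 3 = 26; no expert nets 22. strong-case prefers the expert witness.
weak-case: the expert witness nets 29 − 5 = 24; no expert nets 22. weak-case would deviate to the expert witness.
weak-case has a profitable deviation, so the profile is not an equilibrium.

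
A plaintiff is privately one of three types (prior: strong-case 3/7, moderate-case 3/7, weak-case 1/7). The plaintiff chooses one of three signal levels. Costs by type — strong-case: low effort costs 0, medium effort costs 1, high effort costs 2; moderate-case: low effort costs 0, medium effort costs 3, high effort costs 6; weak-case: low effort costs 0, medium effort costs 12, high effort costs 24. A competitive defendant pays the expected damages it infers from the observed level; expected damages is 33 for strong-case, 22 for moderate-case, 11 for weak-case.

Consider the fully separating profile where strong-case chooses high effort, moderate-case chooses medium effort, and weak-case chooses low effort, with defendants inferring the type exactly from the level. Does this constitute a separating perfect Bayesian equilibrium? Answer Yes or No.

No

Separating settlements: high effort → 33, medium effort → 22, low effort → 11.
strong-case (assigned high effort): low effort: 11 − 0 = 11; medium effort: 22 − 1 = 21; high effort: 33 − 2 = 31. strong-case stays.
moderate-case (assigned medium effort): low effort: 11 − 0 = 11; medium effort: 22 − 3 = 19; high effort: 33 − 6 = 27. moderate-case prefers high effort.
weak-case (assigned low effort): low effort: 11 − 0 = 11; medium effort: 22 − 12 = 10; high effort: 33 − 24 = 9. weak-case stays.
At least one type deviates; the separating profile fails.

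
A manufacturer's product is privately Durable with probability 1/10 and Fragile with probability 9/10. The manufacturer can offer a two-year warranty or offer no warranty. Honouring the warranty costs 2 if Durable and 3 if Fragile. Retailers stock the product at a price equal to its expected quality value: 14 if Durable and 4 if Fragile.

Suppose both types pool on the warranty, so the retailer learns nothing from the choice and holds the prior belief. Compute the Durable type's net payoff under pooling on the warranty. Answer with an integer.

Pooled price = 1/10·14 + 9/10·4 = 5.
Durable pays cost 2 for the warranty, so net payoff = 5 − 2 = 3.

3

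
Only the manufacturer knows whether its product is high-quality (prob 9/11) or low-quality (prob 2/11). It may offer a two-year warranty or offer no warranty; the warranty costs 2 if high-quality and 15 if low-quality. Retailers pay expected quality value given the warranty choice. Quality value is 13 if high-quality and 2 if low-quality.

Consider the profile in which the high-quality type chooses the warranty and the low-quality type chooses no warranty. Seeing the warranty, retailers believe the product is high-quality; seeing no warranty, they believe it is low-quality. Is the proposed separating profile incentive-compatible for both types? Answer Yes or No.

Under these beliefs, the warranty earns price 13 and no warranty earns price 2.
high-quality: the warranty nets 13 − 2 = 11; no warranty nets 2. high-quality prefers the warranty.
low-quality: the warranty nets 13 − 15 = -2; no warranty nets 2. low-quality prefers no warranty.
Neither type deviates, so the separating profile is an equilibrium.

Yes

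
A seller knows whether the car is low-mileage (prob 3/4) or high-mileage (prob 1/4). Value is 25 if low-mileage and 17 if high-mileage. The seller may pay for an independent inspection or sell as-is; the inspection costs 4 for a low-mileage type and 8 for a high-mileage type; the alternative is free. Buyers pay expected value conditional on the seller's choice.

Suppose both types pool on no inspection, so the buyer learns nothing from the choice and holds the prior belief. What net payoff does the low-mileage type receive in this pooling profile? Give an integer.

Pooled price = 3/4·25 + 1/4·17 = 23.
low-mileage pays no cost for no inspection, so net payoff = 23.

23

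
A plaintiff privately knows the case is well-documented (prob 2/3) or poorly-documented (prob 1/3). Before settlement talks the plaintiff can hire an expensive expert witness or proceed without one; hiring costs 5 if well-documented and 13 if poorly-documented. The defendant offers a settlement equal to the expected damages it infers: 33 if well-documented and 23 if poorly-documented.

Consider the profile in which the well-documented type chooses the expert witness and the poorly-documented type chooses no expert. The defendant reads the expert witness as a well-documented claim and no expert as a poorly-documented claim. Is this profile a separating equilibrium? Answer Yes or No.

Under these beliefs, the expert witness earns settlement 33 and no expert earns settlement 23.
well-documented: the expert witness nets 33 − 5 = 28; no expert nets 23. well-documented prefers the expert witness.
poorly-documented: the expert witness nets 33 − 13 = 20; no expert nets 23. poorly-documented prefers no expert.
Neither type deviates, so the separating profile is an equilibrium.

Yes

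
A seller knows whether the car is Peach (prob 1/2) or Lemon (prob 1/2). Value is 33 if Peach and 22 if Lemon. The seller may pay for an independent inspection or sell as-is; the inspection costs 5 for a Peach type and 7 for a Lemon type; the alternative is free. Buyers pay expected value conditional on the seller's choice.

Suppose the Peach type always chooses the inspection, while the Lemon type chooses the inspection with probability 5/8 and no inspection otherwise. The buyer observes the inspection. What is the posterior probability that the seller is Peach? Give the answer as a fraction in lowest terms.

8/13

P(the inspection) = (1/2)·1 + (1/2)·(5/8) = 13/16.
By Bayes' rule, P(Peach | the inspection) = (1/2) / (13/16) = 8/13.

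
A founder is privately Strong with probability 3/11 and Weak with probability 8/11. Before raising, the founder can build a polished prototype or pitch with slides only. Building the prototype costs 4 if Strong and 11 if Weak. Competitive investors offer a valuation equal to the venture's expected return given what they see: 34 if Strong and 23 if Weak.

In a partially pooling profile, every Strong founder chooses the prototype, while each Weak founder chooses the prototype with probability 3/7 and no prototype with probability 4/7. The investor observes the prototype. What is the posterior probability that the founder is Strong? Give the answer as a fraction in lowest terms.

7/15

P(the prototype) = (3/11)·1 + (8/11)·(3/7) = 45/77.
By Bayes' rule, P(Strong | the prototype) = (3/11) / (45/77) = 7/15.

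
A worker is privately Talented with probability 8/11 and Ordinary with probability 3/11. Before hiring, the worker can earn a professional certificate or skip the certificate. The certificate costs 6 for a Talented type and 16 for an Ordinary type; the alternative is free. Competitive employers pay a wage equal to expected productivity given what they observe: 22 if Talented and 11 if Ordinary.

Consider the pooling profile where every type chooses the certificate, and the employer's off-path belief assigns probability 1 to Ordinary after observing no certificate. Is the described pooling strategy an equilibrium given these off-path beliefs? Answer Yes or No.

On path, the employer holds the prior and pays 8/11·22 + 3/11·11 = 19. Off path (no certificate), believing Ordinary, it pays 11.
Talented: the certificate nets 19 − 6 = 13; no certificate nets 11. Talented stays.
Ordinary: the certificate nets 19 − 16 = 3; no certificate nets 11. Ordinary would deviate.
A type deviates, so pooling fails.

No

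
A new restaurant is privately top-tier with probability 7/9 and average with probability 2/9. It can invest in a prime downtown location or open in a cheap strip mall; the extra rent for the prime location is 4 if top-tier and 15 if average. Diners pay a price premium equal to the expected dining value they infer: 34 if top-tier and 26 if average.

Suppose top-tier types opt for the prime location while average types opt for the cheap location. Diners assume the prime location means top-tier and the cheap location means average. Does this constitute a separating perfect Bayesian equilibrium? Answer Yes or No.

Yes

Under these beliefs, the prime location earns price premium 34 and the cheap location earns price premium 26.
top-tier: the prime location nets 34 − 4 = 30; the cheap location nets 26. top-tier prefers the prime location.
average: the prime location nets 34 − 15 = 19; the cheap location nets 26. average prefers the cheap location.
Neither type deviates, so the separating profile is an equilibrium.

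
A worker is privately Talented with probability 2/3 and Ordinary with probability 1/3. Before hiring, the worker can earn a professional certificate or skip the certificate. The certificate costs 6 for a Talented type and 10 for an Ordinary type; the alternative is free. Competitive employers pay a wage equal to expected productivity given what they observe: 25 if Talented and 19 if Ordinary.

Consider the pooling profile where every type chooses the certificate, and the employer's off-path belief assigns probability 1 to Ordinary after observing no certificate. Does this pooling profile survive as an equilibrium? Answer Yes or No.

No

On path, the employer holds the prior and pays 2/3·25 + 1/3·19 = 23. Off path (no certificate), believing Ordinary, it pays 19.
Talented: the certificate nets 23 − 6 = 17; no certificate nets 19. Talented would deviate.
Ordinary: the certificate nets 23 − 10 = 13; no certificate nets 19. Ordinary would deviate.
A type deviates, so pooling fails.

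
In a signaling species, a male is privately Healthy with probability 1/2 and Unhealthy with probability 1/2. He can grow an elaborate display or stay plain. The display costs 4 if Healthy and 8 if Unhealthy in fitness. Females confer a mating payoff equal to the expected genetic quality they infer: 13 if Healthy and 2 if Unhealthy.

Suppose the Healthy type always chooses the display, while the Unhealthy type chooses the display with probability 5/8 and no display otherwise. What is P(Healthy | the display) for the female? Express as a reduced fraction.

P(the display) = (1/2)·1 + (1/2)·(5/8) = 13/16.
By Bayes' rule, P(Healthy | the display) = (1/2) / (13/16) = 8/13.

8/13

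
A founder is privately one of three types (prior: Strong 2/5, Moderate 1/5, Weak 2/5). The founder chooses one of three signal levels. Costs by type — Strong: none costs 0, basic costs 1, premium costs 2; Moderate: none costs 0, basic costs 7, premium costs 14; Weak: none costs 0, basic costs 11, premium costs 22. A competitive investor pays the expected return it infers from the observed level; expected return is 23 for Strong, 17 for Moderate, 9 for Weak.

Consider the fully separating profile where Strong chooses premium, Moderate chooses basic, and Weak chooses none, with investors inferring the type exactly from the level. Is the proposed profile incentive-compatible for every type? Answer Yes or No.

Separating valuations: premium → 23, basic → 17, none → 9.
Strong (assigned premium): none: 9 − 0 = 9; basic: 17 − 1 = 16; premium: 23 − 2 = 21. Strong stays.
Moderate (assigned basic): none: 9 − 0 = 9; basic: 17 − 7 = 10; premium: 23 − 14 = 9. Moderate stays.
Weak (assigned none): none: 9 − 0 = 9; basic: 17 − 11 = 6; premium: 23 − 22 = 1. Weak stays.
Every type prefers its assigned level; separation holds.

Yes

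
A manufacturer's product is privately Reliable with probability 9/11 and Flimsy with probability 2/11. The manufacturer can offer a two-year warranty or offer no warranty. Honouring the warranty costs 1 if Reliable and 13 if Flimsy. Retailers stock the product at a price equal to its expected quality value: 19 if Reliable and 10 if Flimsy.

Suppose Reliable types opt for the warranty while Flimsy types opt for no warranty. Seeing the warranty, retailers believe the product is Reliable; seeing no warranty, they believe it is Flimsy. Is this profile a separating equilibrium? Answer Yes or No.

Under these beliefs, the warranty earns price 19 and no warranty earns price 10.
Reliable: the warranty nets 19 − 1 = 18; no warranty nets 10. Reliable prefers the warranty.
Flimsy: the warranty nets 19 − 13 = 6; no warranty nets 10. Flimsy prefers no warranty.
Neither type deviates, so the separating profile is an equilibrium.

Yes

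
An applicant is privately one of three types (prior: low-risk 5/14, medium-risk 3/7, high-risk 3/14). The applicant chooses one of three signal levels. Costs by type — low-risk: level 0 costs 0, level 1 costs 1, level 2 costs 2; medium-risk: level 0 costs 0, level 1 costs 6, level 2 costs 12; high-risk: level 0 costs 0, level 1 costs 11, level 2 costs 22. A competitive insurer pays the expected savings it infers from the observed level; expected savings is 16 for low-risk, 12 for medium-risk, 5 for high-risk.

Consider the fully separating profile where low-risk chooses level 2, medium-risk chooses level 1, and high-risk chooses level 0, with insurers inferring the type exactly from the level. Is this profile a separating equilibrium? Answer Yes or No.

Yes

Separating rebates: level 2 → 16, level 1 → 12, level 0 → 5.
low-risk (assigned level 2): level 0: 5 − 0 = 5; level 1: 12 − 1 = 11; level 2: 16 − 2 = 14. low-risk stays.
medium-risk (assigned level 1): level 0: 5 − 0 = 5; level 1: 12 − 6 = 6; level 2: 16 − 12 = 4. medium-risk stays.
high-risk (assigned level 0): level 0: 5 − 0 = 5; level 1: 12 − 11 = 1; level 2: 16 − 22 = -6. high-risk stays.
Every type prefers its assigned level; separation holds.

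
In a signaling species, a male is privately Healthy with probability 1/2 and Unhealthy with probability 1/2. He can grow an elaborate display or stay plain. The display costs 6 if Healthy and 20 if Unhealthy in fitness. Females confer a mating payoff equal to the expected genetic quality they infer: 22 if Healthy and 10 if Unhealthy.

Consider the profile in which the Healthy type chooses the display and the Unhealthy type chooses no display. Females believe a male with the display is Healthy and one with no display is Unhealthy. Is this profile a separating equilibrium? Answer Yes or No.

Yes

Under these beliefs, the display earns mating payoff 22 and no display earns mating payoff 10.
Healthy: the display nets 22 − 6 = 16; no display nets 10. Healthy prefers the display.
Unhealthy: the display nets 22 − 20 = 2; no display nets 10. Unhealthy prefers no display.
Neither type deviates, so the separating profile is an equilibrium.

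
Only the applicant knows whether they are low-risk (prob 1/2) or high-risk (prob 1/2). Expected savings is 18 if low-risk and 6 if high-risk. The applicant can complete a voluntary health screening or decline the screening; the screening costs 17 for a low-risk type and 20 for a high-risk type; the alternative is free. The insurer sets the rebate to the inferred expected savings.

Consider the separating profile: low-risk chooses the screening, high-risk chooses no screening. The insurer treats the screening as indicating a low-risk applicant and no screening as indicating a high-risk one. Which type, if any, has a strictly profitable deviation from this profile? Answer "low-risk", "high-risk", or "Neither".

low-risk

The screening pays 18; no screening pays 6.
low-risk: assigned the screening, nets 18 − 17 = 1; deviating to no screening nets 6.
high-risk: assigned no screening, nets 6; deviating to the screening nets 18 − 20 = -2.
The low-risk type gains 5 by deviating.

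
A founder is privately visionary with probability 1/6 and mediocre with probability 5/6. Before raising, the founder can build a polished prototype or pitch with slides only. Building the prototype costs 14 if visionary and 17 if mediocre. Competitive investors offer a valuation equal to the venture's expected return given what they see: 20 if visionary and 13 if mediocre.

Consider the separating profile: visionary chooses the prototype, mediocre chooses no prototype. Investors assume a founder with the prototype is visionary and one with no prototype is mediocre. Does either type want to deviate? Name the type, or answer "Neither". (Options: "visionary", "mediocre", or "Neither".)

The prototype pays 20; no prototype pays 13.
visionary: assigned the prototype, nets 20 − 14 = 6; deviating to no prototype nets 13.
mediocre: assigned no prototype, nets 13; deviating to the prototype nets 20 − 17 = 3.
The visionary type gains 7 by deviating.

visionary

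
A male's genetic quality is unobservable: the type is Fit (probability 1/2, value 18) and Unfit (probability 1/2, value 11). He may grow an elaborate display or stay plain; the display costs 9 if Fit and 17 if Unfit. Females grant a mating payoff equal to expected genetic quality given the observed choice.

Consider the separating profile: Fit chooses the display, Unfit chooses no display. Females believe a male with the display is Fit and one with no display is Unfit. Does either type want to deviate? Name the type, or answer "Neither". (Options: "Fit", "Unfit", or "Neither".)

Fit

The display pays 18; no display pays 11.
Fit: assigned the display, nets 18 − 9 = 9; deviating to no display nets 11.
Unfit: assigned no display, nets 11; deviating to the display nets 18 − 17 = 1.
The Fit type gains 2 by deviating.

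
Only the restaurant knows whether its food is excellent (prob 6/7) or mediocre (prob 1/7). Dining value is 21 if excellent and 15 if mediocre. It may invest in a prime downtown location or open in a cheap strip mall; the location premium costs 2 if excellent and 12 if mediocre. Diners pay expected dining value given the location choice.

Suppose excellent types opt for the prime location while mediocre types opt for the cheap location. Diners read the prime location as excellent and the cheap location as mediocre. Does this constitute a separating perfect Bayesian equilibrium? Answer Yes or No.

Yes

Under these beliefs, the prime location earns price premium 21 and the cheap location earns price premium 15.
excellent: the prime location nets 21 − 2 = 19; the cheap location nets 15. excellent prefers the prime location.
mediocre: the prime location nets 21 − 12 = 9; the cheap location nets 15. mediocre prefers the cheap location.
Neither type deviates, so the separating profile is an equilibrium.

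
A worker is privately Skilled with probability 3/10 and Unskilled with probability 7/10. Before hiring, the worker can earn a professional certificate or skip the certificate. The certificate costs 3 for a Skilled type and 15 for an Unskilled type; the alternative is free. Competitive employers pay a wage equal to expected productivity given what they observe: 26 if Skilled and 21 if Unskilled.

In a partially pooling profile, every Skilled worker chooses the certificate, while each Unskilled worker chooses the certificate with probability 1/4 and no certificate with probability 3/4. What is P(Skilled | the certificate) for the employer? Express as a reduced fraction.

12/19

P(the certificate) = (3/10)·1 + (7/10)·(1/4) = 19/40.
By Bayes' rule, P(Skilled | the certificate) = (3/10) / (19/40) = 12/19.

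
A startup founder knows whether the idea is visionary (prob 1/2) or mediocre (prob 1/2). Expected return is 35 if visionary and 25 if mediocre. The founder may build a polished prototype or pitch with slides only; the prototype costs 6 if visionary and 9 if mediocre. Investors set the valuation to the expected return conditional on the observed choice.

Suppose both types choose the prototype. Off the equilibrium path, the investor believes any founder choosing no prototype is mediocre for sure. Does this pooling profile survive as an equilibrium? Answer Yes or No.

No

On path, the investor holds the prior and pays 1/2·35 + 1/2·25 = 30. Off path (no prototype), believing mediocre, it pays 25.
visionary: the prototype nets 30 − 6 = 24; no prototype nets 25. visionary would deviate.
mediocre: the prototype nets 30 − 9 = 21; no prototype nets 25. mediocre would deviate.
A type deviates, so pooling fails.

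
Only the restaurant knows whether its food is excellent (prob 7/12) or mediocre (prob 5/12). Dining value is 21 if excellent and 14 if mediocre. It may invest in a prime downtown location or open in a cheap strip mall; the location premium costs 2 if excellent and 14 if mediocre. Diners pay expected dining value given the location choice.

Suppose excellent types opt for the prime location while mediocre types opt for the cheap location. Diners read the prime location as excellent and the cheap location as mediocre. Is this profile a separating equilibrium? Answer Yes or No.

Under these beliefs, the prime location earns price premium 21 and the cheap location earns price premium 14.
excellent: the prime location nets 21 − 2 = 19; the cheap location nets 14. excellent prefers the prime location.
mediocre: the prime location nets 21 − 14 = 7; the cheap location nets 14. mediocre prefers the cheap location.
Neither type deviates, so the separating profile is an equilibrium.

Yes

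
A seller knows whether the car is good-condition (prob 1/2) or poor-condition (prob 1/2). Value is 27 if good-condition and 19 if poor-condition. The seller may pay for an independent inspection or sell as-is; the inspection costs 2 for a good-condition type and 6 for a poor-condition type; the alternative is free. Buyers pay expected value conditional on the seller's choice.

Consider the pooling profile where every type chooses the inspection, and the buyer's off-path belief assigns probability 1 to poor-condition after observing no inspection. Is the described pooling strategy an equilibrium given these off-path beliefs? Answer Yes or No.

On path, the buyer holds the prior and pays 1/2·27 + 1/2·19 = 23. Off path (no inspection), believing poor-condition, it pays 19.
good-condition: the inspection nets 23 − 2 = 21; no inspection nets 19. good-condition stays.
poor-condition: the inspection nets 23 − 6 = 17; no inspection nets 19. poor-condition would deviate.
A type deviates, so pooling fails.

No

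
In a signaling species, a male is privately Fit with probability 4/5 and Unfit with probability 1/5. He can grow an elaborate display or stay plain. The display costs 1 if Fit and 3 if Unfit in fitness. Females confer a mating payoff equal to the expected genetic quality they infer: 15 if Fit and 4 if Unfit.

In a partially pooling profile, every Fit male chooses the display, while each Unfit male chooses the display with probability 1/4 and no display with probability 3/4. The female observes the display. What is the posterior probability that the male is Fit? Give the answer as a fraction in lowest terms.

P(the display) = (4/5)·1 + (1/5)·(1/4) = 17/20.
By Bayes' rule, P(Fit | the display) = (4/5) / (17/20) = 16/17.

16/17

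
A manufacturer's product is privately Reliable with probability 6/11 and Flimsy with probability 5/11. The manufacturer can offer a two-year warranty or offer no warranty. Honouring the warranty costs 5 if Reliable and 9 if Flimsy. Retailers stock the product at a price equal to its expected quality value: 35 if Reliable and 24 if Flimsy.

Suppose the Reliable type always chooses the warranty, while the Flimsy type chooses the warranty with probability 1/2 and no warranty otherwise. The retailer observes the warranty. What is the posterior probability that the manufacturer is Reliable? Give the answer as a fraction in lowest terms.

P(the warranty) = (6/11)·1 + (5/11)·(1/2) = 17/22.
By Bayes' rule, P(Reliable | the warranty) = (6/11) / (17/22) = 12/17.

12/17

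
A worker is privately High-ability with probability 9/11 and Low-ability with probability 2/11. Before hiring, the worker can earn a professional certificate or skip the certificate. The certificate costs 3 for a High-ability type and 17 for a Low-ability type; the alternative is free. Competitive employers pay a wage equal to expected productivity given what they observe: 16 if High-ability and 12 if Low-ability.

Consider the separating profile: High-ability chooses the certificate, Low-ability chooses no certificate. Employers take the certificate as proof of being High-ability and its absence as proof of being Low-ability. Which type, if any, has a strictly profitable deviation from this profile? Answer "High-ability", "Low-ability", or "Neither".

Neither

The certificate pays 16; no certificate pays 12.
High-ability: assigned the certificate, nets 16 − 3 = 13; deviating to no certificate nets 12.
Low-ability: assigned no certificate, nets 12; deviating to the certificate nets 16 − 17 = -1.
Both types strictly prefer their assigned action; no profitable deviation.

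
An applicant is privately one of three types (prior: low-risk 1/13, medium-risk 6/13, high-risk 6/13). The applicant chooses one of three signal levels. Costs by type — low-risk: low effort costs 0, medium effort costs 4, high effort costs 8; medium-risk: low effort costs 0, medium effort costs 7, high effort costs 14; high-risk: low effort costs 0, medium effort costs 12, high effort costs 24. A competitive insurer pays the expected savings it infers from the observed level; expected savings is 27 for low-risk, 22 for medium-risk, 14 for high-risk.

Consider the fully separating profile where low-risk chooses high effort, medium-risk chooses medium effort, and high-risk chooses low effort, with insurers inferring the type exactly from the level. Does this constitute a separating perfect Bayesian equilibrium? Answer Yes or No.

Separating rebates: high effort → 27, medium effort → 22, low effort → 14.
low-risk (assigned high effort): low effort: 14 − 0 = 14; medium effort: 22 − 4 = 18; high effort: 27 − 8 = 19. low-risk stays.
medium-risk (assigned medium effort): low effort: 14 − 0 = 14; medium effort: 22 − 7 = 15; high effort: 27 − 14 = 13. medium-risk stays.
high-risk (assigned low effort): low effort: 14 − 0 = 14; medium effort: 22 − 12 = 10; high effort: 27 − 24 = 3. high-risk stays.
Every type prefers its assigned level; separation holds.

Yes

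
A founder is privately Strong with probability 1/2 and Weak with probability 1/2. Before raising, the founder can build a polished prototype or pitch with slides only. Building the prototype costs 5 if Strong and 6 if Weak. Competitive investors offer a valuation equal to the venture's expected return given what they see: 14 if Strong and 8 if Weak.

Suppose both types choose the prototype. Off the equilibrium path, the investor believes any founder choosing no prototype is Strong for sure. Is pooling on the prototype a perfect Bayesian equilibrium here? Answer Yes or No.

No

On path, the investor holds the prior and pays 1/2·14 + 1/2·8 = 11. Off path (no prototype), believing Strong, it pays 14.
Strong: the prototype nets 11 − 5 = 6; no prototype nets 14. Strong would deviate.
Weak: the prototype nets 11 − 6 = 5; no prototype nets 14. Weak would deviate.
A type deviates, so pooling fails.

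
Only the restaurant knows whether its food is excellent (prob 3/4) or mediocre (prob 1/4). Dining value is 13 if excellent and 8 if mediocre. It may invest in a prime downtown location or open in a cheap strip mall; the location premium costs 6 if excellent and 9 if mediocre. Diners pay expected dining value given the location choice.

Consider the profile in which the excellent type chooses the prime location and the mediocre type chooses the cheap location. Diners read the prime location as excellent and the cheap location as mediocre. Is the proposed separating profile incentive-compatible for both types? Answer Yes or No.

Under these beliefs, the prime location earns price premium 13 and the cheap location earns price premium 8.
excellent: the prime location nets 13 − 6 = 7; the cheap location nets 8. excellent would deviate to the cheap location.
mediocre: the prime location nets 13 − 9 = 4; the cheap location nets 8. mediocre prefers the cheap location.
excellent has a profitable deviation, so the profile is not an equilibrium.

No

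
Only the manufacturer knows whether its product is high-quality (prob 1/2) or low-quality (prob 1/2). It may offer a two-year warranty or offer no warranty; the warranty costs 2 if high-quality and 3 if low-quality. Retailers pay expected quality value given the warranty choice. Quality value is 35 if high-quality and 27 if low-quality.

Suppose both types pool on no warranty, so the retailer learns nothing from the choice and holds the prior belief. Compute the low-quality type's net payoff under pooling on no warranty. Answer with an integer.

Pooled price = 1/2·35 + 1/2·27 = 31.
low-quality pays no cost for no warranty, so net payoff = 31.

31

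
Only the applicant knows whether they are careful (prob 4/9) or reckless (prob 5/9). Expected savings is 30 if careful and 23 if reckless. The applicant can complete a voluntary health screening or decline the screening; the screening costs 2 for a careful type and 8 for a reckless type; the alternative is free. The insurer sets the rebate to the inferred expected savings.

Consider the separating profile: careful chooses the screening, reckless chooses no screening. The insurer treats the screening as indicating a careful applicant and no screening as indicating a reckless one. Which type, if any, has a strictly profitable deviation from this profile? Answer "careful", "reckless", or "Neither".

Neither

The screening pays 30; no screening pays 23.
careful: assigned the screening, nets 30 − 2 = 28; deviating to no screening nets 23.
reckless: assigned no screening, nets 23; deviating to the screening nets 30 − 8 = 22.
Both types strictly prefer their assigned action; no profitable deviation.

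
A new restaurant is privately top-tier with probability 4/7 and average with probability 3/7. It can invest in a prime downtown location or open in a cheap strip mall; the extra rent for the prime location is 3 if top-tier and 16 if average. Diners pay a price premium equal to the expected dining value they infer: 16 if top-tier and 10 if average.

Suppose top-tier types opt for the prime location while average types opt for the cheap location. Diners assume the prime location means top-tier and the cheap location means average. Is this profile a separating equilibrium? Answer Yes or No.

Yes

Under these beliefs, the prime location earns price premium 16 and the cheap location earns price premium 10.
top-tier: the prime location nets 16 − 3 = 13; the cheap location nets 10. top-tier prefers the prime location.
average: the prime location nets 16 − 16 = 0; the cheap location nets 10. average prefers the cheap location.
Neither type deviates, so the separating profile is an equilibrium.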